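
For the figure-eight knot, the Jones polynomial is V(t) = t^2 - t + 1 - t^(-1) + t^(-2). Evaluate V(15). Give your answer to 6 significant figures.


Substituting t = 15 into V(t) = t^2 - t + 1 - t^(-1) + t^(-2):
  (+)t^(2) = 225
  (-)t^(1) = -15
  (+)t^(0) = 1
  (-)t^(-1) = -0.0666667
  (+)t^(-2) = 0.00444444
Sum = (225) + (-15) + (1) + (-0.0666667) + (0.00444444)
= 210.9377778
Rounded to 6 significant figures: 210.938

210.938


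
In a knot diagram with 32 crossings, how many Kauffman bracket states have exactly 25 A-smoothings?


We choose which 25 of 32 crossings get A-smoothings.
C(32, 25) = 32! / (25! * 7!)
= 3365856

3365856


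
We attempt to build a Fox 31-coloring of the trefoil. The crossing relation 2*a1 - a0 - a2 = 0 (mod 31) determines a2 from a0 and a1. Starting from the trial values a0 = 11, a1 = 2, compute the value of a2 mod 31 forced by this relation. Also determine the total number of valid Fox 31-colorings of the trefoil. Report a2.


Step 1: Apply the given crossing relation 2*a1 - a0 - a2 = 0 (mod 31).
  a2 = 2*a1 - a0 mod 31
  a2 = 2*2 - 11 mod 31
  a2 = 4 - 11 mod 31
  a2 = -7 mod 31 = 24
Step 2: The trefoil has determinant 3.
  Number of Fox p-colorings (p prime) is p^2 if p = 3, else p.
  Since 31 does not divide 3, only trivial (constant) colorings exist.
  (So the trial a0 = 11, a1 = 2 with a0 != a1 does NOT extend to a valid coloring of the whole trefoil: the other two crossing relations require 3*(a1 - a0) = 0 (mod 31), which fails.)
  Total colorings = 31
Step 3: a2 = 24, total Fox 31-colorings = 31

24


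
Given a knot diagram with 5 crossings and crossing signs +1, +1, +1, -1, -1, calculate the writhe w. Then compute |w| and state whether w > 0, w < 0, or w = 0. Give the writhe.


Step 1: Count positive crossings (+1).
Positive crossings: 3
Step 2: Count negative crossings (-1).
Negative crossings: 2
Step 3: Writhe = (positive) - (negative)
w = 3 - 2 = 1
Step 4: |w| = 1, and w is positive

1


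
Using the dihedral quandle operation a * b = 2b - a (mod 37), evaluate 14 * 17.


14 * 17 = 2*17 - 14 mod 37
= 34 - 14 mod 37
= 20 mod 37 = 20

20


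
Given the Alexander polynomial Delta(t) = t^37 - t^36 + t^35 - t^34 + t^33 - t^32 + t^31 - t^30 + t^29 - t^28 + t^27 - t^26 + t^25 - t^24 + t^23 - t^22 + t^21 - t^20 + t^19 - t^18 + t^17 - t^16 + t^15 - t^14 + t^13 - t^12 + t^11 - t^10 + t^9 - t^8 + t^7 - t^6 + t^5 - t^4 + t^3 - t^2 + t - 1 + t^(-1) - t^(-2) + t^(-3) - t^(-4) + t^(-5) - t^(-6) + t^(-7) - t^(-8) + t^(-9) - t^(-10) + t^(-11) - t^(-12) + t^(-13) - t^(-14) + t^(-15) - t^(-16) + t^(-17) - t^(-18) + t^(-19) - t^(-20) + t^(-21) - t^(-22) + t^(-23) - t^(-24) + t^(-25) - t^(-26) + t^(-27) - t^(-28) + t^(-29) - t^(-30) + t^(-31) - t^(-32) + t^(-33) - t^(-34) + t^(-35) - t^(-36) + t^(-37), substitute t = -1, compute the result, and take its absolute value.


Step 1: The polynomial has 75 terms with alternating signs, exponents from 37 down to -37.
Step 2: Substitute t = -1. The i-th term has coefficient (-1)^i and exponent (m-i),
  so its value is (-1)^i * (-1)^(m-i) = (-1)^m = -1 for every i.
Step 3: All 75 terms equal -1, so Delta(-1) = 75 * (-1) = -75
Step 4: |Delta(-1)| = 75

75


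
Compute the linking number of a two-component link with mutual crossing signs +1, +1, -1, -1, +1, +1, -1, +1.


Step 1: Count positive crossings: 5
Step 2: Count negative crossings: 3
Step 3: Sum of signs = 5 - 3 = 2
Step 4: Linking number = sum/2 = 2/2 = 1

1


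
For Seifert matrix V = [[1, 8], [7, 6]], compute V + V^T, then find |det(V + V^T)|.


Step 1: Form V + V^T where V = [[1, 8], [7, 6]]
  V^T = [[1, 7], [8, 6]]
  V + V^T = [[2, 15], [15, 12]]
Step 2: det(V + V^T) = 2*12 - 15*15
  = 24 - 225 = -201
Step 3: Knot determinant = |det(V + V^T)| = |-201| = 201

201


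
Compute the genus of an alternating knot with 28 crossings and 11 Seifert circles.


For alternating knots, g = (c - s + 1)/2.
= (28 - 11 + 1)/2
= 18/2 = 9

9


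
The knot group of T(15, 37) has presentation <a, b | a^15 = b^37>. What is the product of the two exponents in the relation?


The relation is a^15 = b^37.
Product of exponents = 15 * 37
= 555

555


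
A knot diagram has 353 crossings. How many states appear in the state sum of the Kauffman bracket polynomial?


Each crossing contributes 2 choices (A-smoothing or B-smoothing).
Total states = 2^353 = 18347988927920572092886567162416695526372519913346248989900710715095383008707878464560148424881005492436992

18347988927920572092886567162416695526372519913346248989900710715095383008707878464560148424881005492436992


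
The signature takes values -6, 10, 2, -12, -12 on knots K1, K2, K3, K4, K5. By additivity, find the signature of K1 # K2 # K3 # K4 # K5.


The signature is additive under connected sum.
signature(K1 # K2 # K3 # K4 # K5) = (-6) + (10) + (2) + (-12) + (-12)
= -18

-18


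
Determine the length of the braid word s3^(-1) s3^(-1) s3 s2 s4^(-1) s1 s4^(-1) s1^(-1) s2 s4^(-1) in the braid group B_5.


The word length counts the number of generators (including inverses).
Listing each generator: s3^(-1), s3^(-1), s3, s2, s4^(-1), s1, s4^(-1), s1^(-1), s2, s4^(-1)
There are 10 generators in this braid word.

10


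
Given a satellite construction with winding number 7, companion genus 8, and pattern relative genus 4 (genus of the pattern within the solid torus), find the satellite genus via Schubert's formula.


Schubert: g(satellite) = g_rel(pattern) + |winding| * g(companion),
where g_rel(pattern) is the genus of the pattern relative to the solid torus.
= 4 + 7 * 8
= 4 + 56 = 60

60


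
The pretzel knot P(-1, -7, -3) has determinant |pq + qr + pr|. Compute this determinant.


Step 1: Compute pq + qr + pr.
pq = (-1)*(-7) = 7
qr = (-7)*(-3) = 21
pr = (-1)*(-3) = 3
pq + qr + pr = 7 + 21 + 3 = 31
Step 2: Take absolute value.
det(P(-1,-7,-3)) = |31| = 31

31


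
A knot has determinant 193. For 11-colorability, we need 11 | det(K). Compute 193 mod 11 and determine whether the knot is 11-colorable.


Step 1: A knot is p-colorable if and only if p divides its determinant.
Step 2: Compute 193 mod 11.
193 = 17 * 11 + 6
Step 3: 193 mod 11 = 6
Step 4: The knot is 11-colorable: no

6


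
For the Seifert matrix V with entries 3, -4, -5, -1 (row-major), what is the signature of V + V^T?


Step 1: V + V^T = [[6, -9], [-9, -2]]
Step 2: trace = 4, det = -93
Step 3: Discriminant = 4^2 - 4*(-93) = 388
Step 4: Eigenvalues: 11.8489, -7.84886
Step 5: Signature = (# positive eigenvalues) - (# negative eigenvalues) = 0

0


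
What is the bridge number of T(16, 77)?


The bridge number of T(p,q) is min(p,q).
min(16, 77) = 16

16


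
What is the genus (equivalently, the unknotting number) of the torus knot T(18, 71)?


For a torus knot T(p,q), both the unknotting number and genus equal (p-1)(q-1)/2.
= (18-1)(71-1)/2
= 17*70/2
= 1190/2 = 595

595


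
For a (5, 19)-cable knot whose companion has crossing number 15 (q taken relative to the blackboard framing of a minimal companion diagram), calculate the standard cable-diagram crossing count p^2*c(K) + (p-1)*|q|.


Step 1: Each of the c(K) crossings of the companion diagram becomes p*p = p^2 crossings among the p parallel strands, and each of the |q| twists s_1 s_2 ... s_(p-1) adds (p-1) crossings.
  Crossings = p^2 * c(K) + (p-1)*|q|
Step 2: = 5^2 * 15 + (5-1)*19
Step 3: = 25*15 + 4*19
Step 4: = 375 + 76 = 451

451


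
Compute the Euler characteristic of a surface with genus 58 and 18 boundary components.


chi = 2 - 2g - b
= 2 - 2*58 - 18
= 2 - 116 - 18 = -132

-132


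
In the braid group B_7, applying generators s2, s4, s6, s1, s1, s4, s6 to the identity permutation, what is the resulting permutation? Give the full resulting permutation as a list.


Starting with identity [1, 2, 3, 4, 5, 6, 7].
Apply generators in sequence:
  After s2: [1, 3, 2, 4, 5, 6, 7]
  After s4: [1, 3, 2, 5, 4, 6, 7]
  After s6: [1, 3, 2, 5, 4, 7, 6]
  After s1: [3, 1, 2, 5, 4, 7, 6]
  After s1: [1, 3, 2, 5, 4, 7, 6]
  After s4: [1, 3, 2, 4, 5, 7, 6]
  After s6: [1, 3, 2, 4, 5, 6, 7]
Final permutation: [1, 3, 2, 4, 5, 6, 7]

[1, 3, 2, 4, 5, 6, 7]


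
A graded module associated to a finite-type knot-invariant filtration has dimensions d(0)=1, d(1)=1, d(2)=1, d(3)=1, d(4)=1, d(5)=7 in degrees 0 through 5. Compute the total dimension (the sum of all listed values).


Total dimension = d(0) + d(1) + ... + d(5)
= 1 + 1 + 1 + 1 + 1 + 7
= 12

12


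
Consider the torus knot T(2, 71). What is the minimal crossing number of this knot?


For a torus knot T(p, q) with gcd(p,q)=1,
the crossing number is min(p*(q-1), q*(p-1)).
p*(q-1) = 2*70 = 140
q*(p-1) = 71*1 = 71
min(140, 71) = 71

71


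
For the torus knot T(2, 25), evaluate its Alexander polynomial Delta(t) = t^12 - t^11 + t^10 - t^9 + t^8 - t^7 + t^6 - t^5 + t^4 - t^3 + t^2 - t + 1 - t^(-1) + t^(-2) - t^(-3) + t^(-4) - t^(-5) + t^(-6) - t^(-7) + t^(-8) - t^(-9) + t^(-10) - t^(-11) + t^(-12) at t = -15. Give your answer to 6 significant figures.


Substituting t = -15 into Delta(t) = t^12 - t^11 + t^10 - t^9 + t^8 - t^7 + t^6 - t^5 + t^4 - t^3 + t^2 - t + 1 - t^(-1) + t^(-2) - t^(-3) + t^(-4) - t^(-5) + t^(-6) - t^(-7) + t^(-8) - t^(-9) + t^(-10) - t^(-11) + t^(-12):
Term values: (129746337890625) + (8649755859375) + (576650390625) + (38443359375) + (2562890625) + (170859375) + (11390625) + (759375) + (50625) + (3375) + (225) + (15) + (1) + (0.0666667) + (0.00444444) + (0.000296296) + (1.97531e-05) + (1.31687e-06) + (8.77915e-08) + (5.85277e-09) + (3.90184e-10) + (2.60123e-11) + (1.73415e-12) + (1.1561e-13) + (7.70735e-15)
Sum = 1.390139335e+14
Rounded to 6 significant figures: 1.39014e+14

1.39014e+14


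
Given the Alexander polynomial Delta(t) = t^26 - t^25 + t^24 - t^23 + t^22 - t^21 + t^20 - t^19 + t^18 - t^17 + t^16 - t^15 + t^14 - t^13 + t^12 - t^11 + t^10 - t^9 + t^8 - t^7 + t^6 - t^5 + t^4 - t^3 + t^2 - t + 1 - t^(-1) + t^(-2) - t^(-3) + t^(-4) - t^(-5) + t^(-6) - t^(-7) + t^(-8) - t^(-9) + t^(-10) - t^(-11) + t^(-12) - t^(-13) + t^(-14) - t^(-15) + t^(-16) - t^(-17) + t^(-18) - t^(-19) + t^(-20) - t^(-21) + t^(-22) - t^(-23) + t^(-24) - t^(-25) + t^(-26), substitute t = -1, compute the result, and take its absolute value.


Step 1: The polynomial has 53 terms with alternating signs, exponents from 26 down to -26.
Step 2: Substitute t = -1. The i-th term has coefficient (-1)^i and exponent (m-i),
  so its value is (-1)^i * (-1)^(m-i) = (-1)^m = 1 for every i.
Step 3: All 53 terms equal 1, so Delta(-1) = 53 * (1) = 53
Step 4: |Delta(-1)| = 53

53


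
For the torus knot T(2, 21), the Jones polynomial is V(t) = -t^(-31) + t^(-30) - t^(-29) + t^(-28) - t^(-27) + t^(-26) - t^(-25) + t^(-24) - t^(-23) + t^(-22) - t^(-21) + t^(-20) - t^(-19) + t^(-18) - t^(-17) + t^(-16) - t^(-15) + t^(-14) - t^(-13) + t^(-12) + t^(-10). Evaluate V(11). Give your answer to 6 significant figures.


Substituting t = 11 into V(t) = -t^(-31) + t^(-30) - t^(-29) + t^(-28) - t^(-27) + t^(-26) - t^(-25) + t^(-24) - t^(-23) + t^(-22) - t^(-21) + t^(-20) - t^(-19) + t^(-18) - t^(-17) + t^(-16) - t^(-15) + t^(-14) - t^(-13) + t^(-12) + t^(-10):
  (-)t^(-31) = -5.20987e-33
  (+)t^(-30) = 5.73086e-32
  (-)t^(-29) = -6.30394e-31
  (+)t^(-28) = 6.93433e-30
  (-)t^(-27) = -7.62777e-29
  (+)t^(-26) = 8.39055e-28
  (-)t^(-25) = -9.2296e-27
  (+)t^(-24) = 1.01526e-25
  (-)t^(-23) = -1.11678e-24
  (+)t^(-22) = 1.22846e-23
  (-)t^(-21) = -1.35131e-22
  (+)t^(-20) = 1.48644e-21
  (-)t^(-19) = -1.63508e-20
  (+)t^(-18) = 1.79859e-19
  (-)t^(-17) = -1.97845e-18
  (+)t^(-16) = 2.17629e-17
  (-)t^(-15) = -2.39392e-16
  (+)t^(-14) = 2.63331e-15
  (-)t^(-13) = -2.89664e-14
  (+)t^(-12) = 3.18631e-13
  (+)t^(-10) = 3.85543e-11
Sum = (-5.20987e-33) + (5.73086e-32) + (-6.30394e-31) + (6.93433e-30) + (-7.62777e-29) + (8.39055e-28) + (-9.2296e-27) + (1.01526e-25) + (-1.11678e-24) + (1.22846e-23) + (-1.35131e-22) + (1.48644e-21) + (-1.63508e-20) + (1.79859e-19) + (-1.97845e-18) + (2.17629e-17) + (-2.39392e-16) + (2.63331e-15) + (-2.89664e-14) + (3.18631e-13) + (3.85543e-11)
= 3.884640719e-11
Rounded to 6 significant figures: 3.88464e-11

3.88464e-11


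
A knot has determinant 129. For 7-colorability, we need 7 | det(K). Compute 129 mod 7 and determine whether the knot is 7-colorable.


Step 1: A knot is p-colorable if and only if p divides its determinant.
Step 2: Compute 129 mod 7.
129 = 18 * 7 + 3
Step 3: 129 mod 7 = 3
Step 4: The knot is 7-colorable: no

3


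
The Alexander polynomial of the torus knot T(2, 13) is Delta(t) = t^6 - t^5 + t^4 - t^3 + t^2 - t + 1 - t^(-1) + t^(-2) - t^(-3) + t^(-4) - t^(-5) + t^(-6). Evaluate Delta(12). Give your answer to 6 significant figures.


Substituting t = 12 into Delta(t) = t^6 - t^5 + t^4 - t^3 + t^2 - t + 1 - t^(-1) + t^(-2) - t^(-3) + t^(-4) - t^(-5) + t^(-6):
Term values: (2985984) + (-248832) + (20736) + (-1728) + (144) + (-12) + (1) + (-0.0833333) + (0.00694444) + (-0.000578704) + (4.82253e-05) + (-4.01878e-06) + (3.34898e-07)
Sum = 2756292.923
Rounded to 6 significant figures: 2.75629e+06

2.75629e+06


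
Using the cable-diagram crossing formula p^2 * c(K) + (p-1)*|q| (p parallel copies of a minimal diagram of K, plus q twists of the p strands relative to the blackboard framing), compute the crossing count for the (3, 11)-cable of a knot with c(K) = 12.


Step 1: Each of the c(K) crossings of the companion diagram becomes p*p = p^2 crossings among the p parallel strands, and each of the |q| twists s_1 s_2 ... s_(p-1) adds (p-1) crossings.
  Crossings = p^2 * c(K) + (p-1)*|q|
Step 2: = 3^2 * 12 + (3-1)*11
Step 3: = 9*12 + 2*11
Step 4: = 108 + 22 = 130

130


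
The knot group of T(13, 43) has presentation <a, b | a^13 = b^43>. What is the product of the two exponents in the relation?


The relation is a^13 = b^43.
Product of exponents = 13 * 43
= 559

559


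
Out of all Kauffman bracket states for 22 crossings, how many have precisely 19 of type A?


We choose which 19 of 22 crossings get A-smoothings.
C(22, 19) = 22! / (19! * 3!)
= 1540

1540


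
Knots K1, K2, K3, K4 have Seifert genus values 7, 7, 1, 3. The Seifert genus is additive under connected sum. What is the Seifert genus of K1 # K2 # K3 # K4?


The Seifert genus is additive under connected sum.
Seifert genus(K1 # K2 # K3 # K4) = (7) + (7) + (1) + (3)
= 18

18


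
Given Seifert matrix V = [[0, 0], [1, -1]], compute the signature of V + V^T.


Step 1: V + V^T = [[0, 1], [1, -2]]
Step 2: trace = -2, det = -1
Step 3: Discriminant = (-2)^2 - 4*(-1) = 8
Step 4: Eigenvalues: 0.414214, -2.41421
Step 5: Signature = (# positive eigenvalues) - (# negative eigenvalues) = 0

0


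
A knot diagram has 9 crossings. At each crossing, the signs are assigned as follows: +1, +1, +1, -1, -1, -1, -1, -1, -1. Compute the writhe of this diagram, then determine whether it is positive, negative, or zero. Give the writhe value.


Step 1: Count positive crossings (+1).
Positive crossings: 3
Step 2: Count negative crossings (-1).
Negative crossings: 6
Step 3: Writhe = (positive) - (negative)
w = 3 - 6 = -3
Step 4: |w| = 3, and w is negative

-3


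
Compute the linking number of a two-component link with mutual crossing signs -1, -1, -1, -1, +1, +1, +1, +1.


Step 1: Count positive crossings: 4
Step 2: Count negative crossings: 4
Step 3: Sum of signs = 4 - 4 = 0
Step 4: Linking number = sum/2 = 0/2 = 0

0


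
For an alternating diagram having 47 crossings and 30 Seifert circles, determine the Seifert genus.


For alternating knots, g = (c - s + 1)/2.
= (47 - 30 + 1)/2
= 18/2 = 9

9


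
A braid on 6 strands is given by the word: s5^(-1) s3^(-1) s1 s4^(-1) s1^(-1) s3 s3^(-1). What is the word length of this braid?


The word length counts the number of generators (including inverses).
Listing each generator: s5^(-1), s3^(-1), s1, s4^(-1), s1^(-1), s3, s3^(-1)
There are 7 generators in this braid word.

7


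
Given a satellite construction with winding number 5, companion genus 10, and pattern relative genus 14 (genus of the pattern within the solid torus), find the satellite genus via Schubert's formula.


Schubert: g(satellite) = g_rel(pattern) + |winding| * g(companion),
where g_rel(pattern) is the genus of the pattern relative to the solid torus.
= 14 + 5 * 10
= 14 + 50 = 64

64


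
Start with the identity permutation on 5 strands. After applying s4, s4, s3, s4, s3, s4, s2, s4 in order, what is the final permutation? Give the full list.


Starting with identity [1, 2, 3, 4, 5].
Apply generators in sequence:
  After s4: [1, 2, 3, 5, 4]
  After s4: [1, 2, 3, 4, 5]
  After s3: [1, 2, 4, 3, 5]
  After s4: [1, 2, 4, 5, 3]
  After s3: [1, 2, 5, 4, 3]
  After s4: [1, 2, 5, 3, 4]
  After s2: [1, 5, 2, 3, 4]
  After s4: [1, 5, 2, 4, 3]
Final permutation: [1, 5, 2, 4, 3]

[1, 5, 2, 4, 3]


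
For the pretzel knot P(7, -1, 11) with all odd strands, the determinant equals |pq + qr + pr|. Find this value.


Step 1: Compute pq + qr + pr.
pq = 7*(-1) = -7
qr = (-1)*11 = -11
pr = 7*11 = 77
pq + qr + pr = -7 + (-11) + 77 = 59
Step 2: Take absolute value.
det(P(7,-1,11)) = |59| = 59

59


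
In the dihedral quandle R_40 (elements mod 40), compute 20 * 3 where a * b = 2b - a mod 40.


20 * 3 = 2*3 - 20 mod 40
= 6 - 20 mod 40
= -14 mod 40 = 26

26


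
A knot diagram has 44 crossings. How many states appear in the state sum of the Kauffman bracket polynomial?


Each crossing contributes 2 choices (A-smoothing or B-smoothing).
Total states = 2^44 = 17592186044416

17592186044416


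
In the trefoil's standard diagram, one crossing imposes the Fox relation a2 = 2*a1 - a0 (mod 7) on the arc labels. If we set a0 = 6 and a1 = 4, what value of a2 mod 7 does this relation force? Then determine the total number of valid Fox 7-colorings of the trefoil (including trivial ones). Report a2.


Step 1: Apply the given crossing relation 2*a1 - a0 - a2 = 0 (mod 7).
  a2 = 2*a1 - a0 mod 7
  a2 = 2*4 - 6 mod 7
  a2 = 8 - 6 mod 7
  a2 = 2 mod 7 = 2
Step 2: The trefoil has determinant 3.
  Number of Fox p-colorings (p prime) is p^2 if p = 3, else p.
  Since 7 does not divide 3, only trivial (constant) colorings exist.
  (So the trial a0 = 6, a1 = 4 with a0 != a1 does NOT extend to a valid coloring of the whole trefoil: the other two crossing relations require 3*(a1 - a0) = 0 (mod 7), which fails.)
  Total colorings = 7
Step 3: a2 = 2, total Fox 7-colorings = 7

2


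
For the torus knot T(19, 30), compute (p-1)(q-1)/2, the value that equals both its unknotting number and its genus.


For a torus knot T(p,q), both the unknotting number and genus equal (p-1)(q-1)/2.
= (19-1)(30-1)/2
= 18*29/2
= 522/2 = 261

261


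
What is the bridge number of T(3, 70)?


The bridge number of T(p,q) is min(p,q).
min(3, 70) = 3

3


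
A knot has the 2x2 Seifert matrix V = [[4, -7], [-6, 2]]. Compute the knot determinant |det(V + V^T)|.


Step 1: Form V + V^T where V = [[4, -7], [-6, 2]]
  V^T = [[4, -6], [-7, 2]]
  V + V^T = [[8, -13], [-13, 4]]
Step 2: det(V + V^T) = 8*4 - (-13)*(-13)
  = 32 - 169 = -137
Step 3: Knot determinant = |det(V + V^T)| = |-137| = 137

137


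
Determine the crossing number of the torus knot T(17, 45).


For a torus knot T(p, q) with gcd(p,q)=1,
the crossing number is min(p*(q-1), q*(p-1)).
p*(q-1) = 17*44 = 748
q*(p-1) = 45*16 = 720
min(748, 720) = 720

720


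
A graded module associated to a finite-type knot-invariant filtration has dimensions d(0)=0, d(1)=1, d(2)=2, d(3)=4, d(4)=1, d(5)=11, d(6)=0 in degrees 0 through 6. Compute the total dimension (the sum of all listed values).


Total dimension = d(0) + d(1) + ... + d(6)
= 0 + 1 + 2 + 4 + 1 + 11 + 0
= 19

19


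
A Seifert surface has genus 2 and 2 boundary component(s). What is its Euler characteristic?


chi = 2 - 2g - b
= 2 - 2*2 - 2
= 2 - 4 - 2 = -4

-4


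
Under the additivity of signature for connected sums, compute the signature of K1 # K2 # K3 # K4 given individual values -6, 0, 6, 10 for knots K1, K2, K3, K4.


The signature is additive under connected sum.
signature(K1 # K2 # K3 # K4) = (-6) + (0) + (6) + (10)
= 10

10


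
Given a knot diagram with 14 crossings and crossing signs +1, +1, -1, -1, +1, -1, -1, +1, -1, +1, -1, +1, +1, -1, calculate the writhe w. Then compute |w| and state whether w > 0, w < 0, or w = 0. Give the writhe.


Step 1: Count positive crossings (+1).
Positive crossings: 7
Step 2: Count negative crossings (-1).
Negative crossings: 7
Step 3: Writhe = (positive) - (negative)
w = 7 - 7 = 0
Step 4: |w| = 0, and w is zero

0


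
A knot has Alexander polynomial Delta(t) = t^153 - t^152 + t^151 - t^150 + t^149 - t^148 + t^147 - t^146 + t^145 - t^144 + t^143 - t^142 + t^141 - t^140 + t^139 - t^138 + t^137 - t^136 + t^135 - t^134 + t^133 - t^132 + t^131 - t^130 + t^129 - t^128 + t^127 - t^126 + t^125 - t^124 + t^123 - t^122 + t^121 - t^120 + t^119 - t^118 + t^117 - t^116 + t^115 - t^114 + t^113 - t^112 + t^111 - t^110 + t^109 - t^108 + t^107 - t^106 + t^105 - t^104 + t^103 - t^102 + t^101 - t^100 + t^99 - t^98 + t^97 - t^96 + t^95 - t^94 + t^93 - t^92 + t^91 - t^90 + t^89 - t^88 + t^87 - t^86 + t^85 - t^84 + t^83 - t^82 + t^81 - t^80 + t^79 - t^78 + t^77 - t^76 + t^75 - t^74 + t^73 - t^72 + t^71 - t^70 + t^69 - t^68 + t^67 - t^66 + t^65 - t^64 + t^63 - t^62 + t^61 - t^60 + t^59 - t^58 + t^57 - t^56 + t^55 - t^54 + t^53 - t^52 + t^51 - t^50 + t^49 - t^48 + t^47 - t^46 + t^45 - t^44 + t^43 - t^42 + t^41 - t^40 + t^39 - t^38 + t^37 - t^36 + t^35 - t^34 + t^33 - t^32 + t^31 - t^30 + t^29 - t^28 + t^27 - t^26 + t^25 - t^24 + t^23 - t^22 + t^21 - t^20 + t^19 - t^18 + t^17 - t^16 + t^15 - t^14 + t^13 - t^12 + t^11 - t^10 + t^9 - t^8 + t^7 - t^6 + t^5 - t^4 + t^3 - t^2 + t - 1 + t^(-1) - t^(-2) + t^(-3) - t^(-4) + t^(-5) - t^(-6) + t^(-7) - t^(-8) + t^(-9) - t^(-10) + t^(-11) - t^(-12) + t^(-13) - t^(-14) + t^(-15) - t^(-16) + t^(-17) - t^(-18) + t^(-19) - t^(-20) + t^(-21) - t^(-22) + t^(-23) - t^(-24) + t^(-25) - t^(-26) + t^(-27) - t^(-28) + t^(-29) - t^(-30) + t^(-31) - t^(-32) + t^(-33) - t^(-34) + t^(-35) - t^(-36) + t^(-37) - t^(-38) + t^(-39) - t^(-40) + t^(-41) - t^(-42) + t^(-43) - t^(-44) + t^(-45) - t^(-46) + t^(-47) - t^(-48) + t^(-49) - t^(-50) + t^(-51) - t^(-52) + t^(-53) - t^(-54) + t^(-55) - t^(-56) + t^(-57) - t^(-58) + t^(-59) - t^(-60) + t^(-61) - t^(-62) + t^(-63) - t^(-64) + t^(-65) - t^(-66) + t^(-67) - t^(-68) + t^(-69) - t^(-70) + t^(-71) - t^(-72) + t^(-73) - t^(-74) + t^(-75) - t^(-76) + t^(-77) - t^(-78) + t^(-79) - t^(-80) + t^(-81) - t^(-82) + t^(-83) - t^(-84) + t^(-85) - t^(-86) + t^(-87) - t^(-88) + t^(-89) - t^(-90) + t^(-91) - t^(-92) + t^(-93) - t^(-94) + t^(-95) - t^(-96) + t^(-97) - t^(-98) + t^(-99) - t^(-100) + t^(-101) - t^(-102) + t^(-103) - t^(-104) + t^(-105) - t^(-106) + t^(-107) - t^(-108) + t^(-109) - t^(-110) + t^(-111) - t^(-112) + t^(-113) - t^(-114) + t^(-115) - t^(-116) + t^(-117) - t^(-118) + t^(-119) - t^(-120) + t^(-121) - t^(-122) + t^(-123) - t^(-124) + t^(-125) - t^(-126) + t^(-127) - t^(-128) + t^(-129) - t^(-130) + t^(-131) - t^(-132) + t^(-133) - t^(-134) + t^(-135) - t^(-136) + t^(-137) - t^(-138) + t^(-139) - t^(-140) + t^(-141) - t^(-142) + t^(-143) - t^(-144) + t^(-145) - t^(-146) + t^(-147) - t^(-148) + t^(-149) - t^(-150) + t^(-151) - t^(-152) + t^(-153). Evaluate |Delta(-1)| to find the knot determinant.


Step 1: The polynomial has 307 terms with alternating signs, exponents from 153 down to -153.
Step 2: Substitute t = -1. The i-th term has coefficient (-1)^i and exponent (m-i),
  so its value is (-1)^i * (-1)^(m-i) = (-1)^m = -1 for every i.
Step 3: All 307 terms equal -1, so Delta(-1) = 307 * (-1) = -307
Step 4: |Delta(-1)| = 307

307


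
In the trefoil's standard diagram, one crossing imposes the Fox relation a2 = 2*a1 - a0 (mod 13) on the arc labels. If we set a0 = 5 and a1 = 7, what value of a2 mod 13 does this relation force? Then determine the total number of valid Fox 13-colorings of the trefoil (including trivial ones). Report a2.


Step 1: Apply the given crossing relation 2*a1 - a0 - a2 = 0 (mod 13).
  a2 = 2*a1 - a0 mod 13
  a2 = 2*7 - 5 mod 13
  a2 = 14 - 5 mod 13
  a2 = 9 mod 13 = 9
Step 2: The trefoil has determinant 3.
  Number of Fox p-colorings (p prime) is p^2 if p = 3, else p.
  Since 13 does not divide 3, only trivial (constant) colorings exist.
  (So the trial a0 = 5, a1 = 7 with a0 != a1 does NOT extend to a valid coloring of the whole trefoil: the other two crossing relations require 3*(a1 - a0) = 0 (mod 13), which fails.)
  Total colorings = 13
Step 3: a2 = 9, total Fox 13-colorings = 13

9


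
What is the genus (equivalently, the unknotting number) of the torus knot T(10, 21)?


For a torus knot T(p,q), both the unknotting number and genus equal (p-1)(q-1)/2.
= (10-1)(21-1)/2
= 9*20/2
= 180/2 = 90

90


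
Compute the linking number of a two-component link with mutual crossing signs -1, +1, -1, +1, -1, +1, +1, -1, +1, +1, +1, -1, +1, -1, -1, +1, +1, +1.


Step 1: Count positive crossings: 11
Step 2: Count negative crossings: 7
Step 3: Sum of signs = 11 - 7 = 4
Step 4: Linking number = sum/2 = 4/2 = 2

2


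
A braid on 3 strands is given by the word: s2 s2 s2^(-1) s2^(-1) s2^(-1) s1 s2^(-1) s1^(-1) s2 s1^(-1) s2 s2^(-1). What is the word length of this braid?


The word length counts the number of generators (including inverses).
Listing each generator: s2, s2, s2^(-1), s2^(-1), s2^(-1), s1, s2^(-1), s1^(-1), s2, s1^(-1), s2, s2^(-1)
There are 12 generators in this braid word.

12


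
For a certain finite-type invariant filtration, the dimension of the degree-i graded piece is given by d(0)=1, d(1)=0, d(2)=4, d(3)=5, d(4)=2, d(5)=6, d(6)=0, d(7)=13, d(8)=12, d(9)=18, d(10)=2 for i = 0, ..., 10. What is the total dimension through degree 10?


Total dimension = d(0) + d(1) + ... + d(10)
= 1 + 0 + 4 + 5 + 2 + 6 + 0 + 13 + 12 + 18 + 2
= 63

63


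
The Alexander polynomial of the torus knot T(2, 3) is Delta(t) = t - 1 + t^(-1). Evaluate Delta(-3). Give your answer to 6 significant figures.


Substituting t = -3 into Delta(t) = t - 1 + t^(-1):
Term values: (-3) + (-1) + (-0.333333)
Sum = -4.333333333
Rounded to 6 significant figures: -4.33333

-4.33333


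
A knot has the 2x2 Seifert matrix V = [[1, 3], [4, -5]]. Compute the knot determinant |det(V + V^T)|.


Step 1: Form V + V^T where V = [[1, 3], [4, -5]]
  V^T = [[1, 4], [3, -5]]
  V + V^T = [[2, 7], [7, -10]]
Step 2: det(V + V^T) = 2*(-10) - 7*7
  = -20 - 49 = -69
Step 3: Knot determinant = |det(V + V^T)| = |-69| = 69

69


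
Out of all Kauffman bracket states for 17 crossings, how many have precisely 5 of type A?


We choose which 5 of 17 crossings get A-smoothings.
C(17, 5) = 17! / (5! * 12!)
= 6188

6188


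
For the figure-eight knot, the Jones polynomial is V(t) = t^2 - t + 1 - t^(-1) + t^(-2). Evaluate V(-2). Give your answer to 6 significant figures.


Substituting t = -2 into V(t) = t^2 - t + 1 - t^(-1) + t^(-2):
  (+)t^(2) = 4
  (-)t^(1) = 2
  (+)t^(0) = 1
  (-)t^(-1) = 0.5
  (+)t^(-2) = 0.25
Sum = (4) + (2) + (1) + (0.5) + (0.25)
= 7.75
Rounded to 6 significant figures: 7.75

7.75


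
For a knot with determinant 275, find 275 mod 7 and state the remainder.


Step 1: A knot is p-colorable if and only if p divides its determinant.
Step 2: Compute 275 mod 7.
275 = 39 * 7 + 2
Step 3: 275 mod 7 = 2
Step 4: The knot is 7-colorable: no

2


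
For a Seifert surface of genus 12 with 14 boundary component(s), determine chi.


chi = 2 - 2g - b
= 2 - 2*12 - 14
= 2 - 24 - 14 = -36

-36


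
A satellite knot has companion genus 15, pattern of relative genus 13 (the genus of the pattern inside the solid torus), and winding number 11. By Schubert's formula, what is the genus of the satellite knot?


Schubert: g(satellite) = g_rel(pattern) + |winding| * g(companion),
where g_rel(pattern) is the genus of the pattern relative to the solid torus.
= 13 + 11 * 15
= 13 + 165 = 178

178


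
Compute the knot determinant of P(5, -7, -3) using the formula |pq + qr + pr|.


Step 1: Compute pq + qr + pr.
pq = 5*(-7) = -35
qr = (-7)*(-3) = 21
pr = 5*(-3) = -15
pq + qr + pr = -35 + 21 + (-15) = -29
Step 2: Take absolute value.
det(P(5,-7,-3)) = |-29| = 29

29


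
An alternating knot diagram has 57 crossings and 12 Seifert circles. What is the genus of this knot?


For alternating knots, g = (c - s + 1)/2.
= (57 - 12 + 1)/2
= 46/2 = 23

23


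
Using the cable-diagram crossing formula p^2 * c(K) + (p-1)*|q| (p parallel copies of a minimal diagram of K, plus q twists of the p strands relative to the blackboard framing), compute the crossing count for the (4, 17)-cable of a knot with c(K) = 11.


Step 1: Each of the c(K) crossings of the companion diagram becomes p*p = p^2 crossings among the p parallel strands, and each of the |q| twists s_1 s_2 ... s_(p-1) adds (p-1) crossings.
  Crossings = p^2 * c(K) + (p-1)*|q|
Step 2: = 4^2 * 11 + (4-1)*17
Step 3: = 16*11 + 3*17
Step 4: = 176 + 51 = 227

227


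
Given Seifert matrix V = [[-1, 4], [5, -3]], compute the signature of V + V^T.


Step 1: V + V^T = [[-2, 9], [9, -6]]
Step 2: trace = -8, det = -69
Step 3: Discriminant = (-8)^2 - 4*(-69) = 340
Step 4: Eigenvalues: 5.21954, -13.2195
Step 5: Signature = (# positive eigenvalues) - (# negative eigenvalues) = 0

0


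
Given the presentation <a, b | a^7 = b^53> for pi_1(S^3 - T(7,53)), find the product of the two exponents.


The relation is a^7 = b^53.
Product of exponents = 7 * 53
= 371

371


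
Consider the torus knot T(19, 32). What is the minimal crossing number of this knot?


For a torus knot T(p, q) with gcd(p,q)=1,
the crossing number is min(p*(q-1), q*(p-1)).
p*(q-1) = 19*31 = 589
q*(p-1) = 32*18 = 576
min(589, 576) = 576

576


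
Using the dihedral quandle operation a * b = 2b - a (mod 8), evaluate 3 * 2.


3 * 2 = 2*2 - 3 mod 8
= 4 - 3 mod 8
= 1 mod 8 = 1

1


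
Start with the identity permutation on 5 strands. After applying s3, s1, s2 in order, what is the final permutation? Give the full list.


Starting with identity [1, 2, 3, 4, 5].
Apply generators in sequence:
  After s3: [1, 2, 4, 3, 5]
  After s1: [2, 1, 4, 3, 5]
  After s2: [2, 4, 1, 3, 5]
Final permutation: [2, 4, 1, 3, 5]

[2, 4, 1, 3, 5]


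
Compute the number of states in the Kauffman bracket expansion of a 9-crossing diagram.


Each crossing contributes 2 choices (A-smoothing or B-smoothing).
Total states = 2^9 = 512

512


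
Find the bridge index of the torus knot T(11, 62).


The bridge number of T(p,q) is min(p,q).
min(11, 62) = 11

11


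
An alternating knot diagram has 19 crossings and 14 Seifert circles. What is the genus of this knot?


For alternating knots, g = (c - s + 1)/2.
= (19 - 14 + 1)/2
= 6/2 = 3

3


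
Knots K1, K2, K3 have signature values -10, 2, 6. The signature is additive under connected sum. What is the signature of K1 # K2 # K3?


The signature is additive under connected sum.
signature(K1 # K2 # K3) = (-10) + (2) + (6)
= -2

-2


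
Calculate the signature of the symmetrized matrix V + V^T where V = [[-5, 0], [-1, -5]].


Step 1: V + V^T = [[-10, -1], [-1, -10]]
Step 2: trace = -20, det = 99
Step 3: Discriminant = (-20)^2 - 4*99 = 4
Step 4: Eigenvalues: -9, -11
Step 5: Signature = (# positive eigenvalues) - (# negative eigenvalues) = -2

-2


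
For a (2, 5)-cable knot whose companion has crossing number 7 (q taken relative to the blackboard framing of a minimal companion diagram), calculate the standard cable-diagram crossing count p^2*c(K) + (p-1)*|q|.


Step 1: Each of the c(K) crossings of the companion diagram becomes p*p = p^2 crossings among the p parallel strands, and each of the |q| twists s_1 s_2 ... s_(p-1) adds (p-1) crossings.
  Crossings = p^2 * c(K) + (p-1)*|q|
Step 2: = 2^2 * 7 + (2-1)*5
Step 3: = 4*7 + 1*5
Step 4: = 28 + 5 = 33

33


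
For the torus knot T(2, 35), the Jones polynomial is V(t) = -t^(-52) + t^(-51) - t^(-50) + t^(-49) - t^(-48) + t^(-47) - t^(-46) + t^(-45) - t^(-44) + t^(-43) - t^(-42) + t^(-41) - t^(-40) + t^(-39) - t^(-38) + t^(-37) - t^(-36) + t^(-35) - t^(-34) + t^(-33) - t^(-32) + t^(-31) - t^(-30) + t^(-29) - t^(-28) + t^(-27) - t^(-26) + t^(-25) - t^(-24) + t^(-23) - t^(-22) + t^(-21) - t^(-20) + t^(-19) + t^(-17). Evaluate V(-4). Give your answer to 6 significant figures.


Substituting t = -4 into V(t) = -t^(-52) + t^(-51) - t^(-50) + t^(-49) - t^(-48) + t^(-47) - t^(-46) + t^(-45) - t^(-44) + t^(-43) - t^(-42) + t^(-41) - t^(-40) + t^(-39) - t^(-38) + t^(-37) - t^(-36) + t^(-35) - t^(-34) + t^(-33) - t^(-32) + t^(-31) - t^(-30) + t^(-29) - t^(-28) + t^(-27) - t^(-26) + t^(-25) - t^(-24) + t^(-23) - t^(-22) + t^(-21) - t^(-20) + t^(-19) + t^(-17):
  (-)t^(-52) = -4.93038e-32
  (+)t^(-51) = -1.97215e-31
  (-)t^(-50) = -7.88861e-31
  (+)t^(-49) = -3.15544e-30
  (-)t^(-48) = -1.26218e-29
  (+)t^(-47) = -5.04871e-29
  (-)t^(-46) = -2.01948e-28
  (+)t^(-45) = -8.07794e-28
  (-)t^(-44) = -3.23117e-27
  (+)t^(-43) = -1.29247e-26
  (-)t^(-42) = -5.16988e-26
  (+)t^(-41) = -2.06795e-25
  (-)t^(-40) = -8.27181e-25
  (+)t^(-39) = -3.30872e-24
  (-)t^(-38) = -1.32349e-23
  (+)t^(-37) = -5.29396e-23
  (-)t^(-36) = -2.11758e-22
  (+)t^(-35) = -8.47033e-22
  (-)t^(-34) = -3.38813e-21
  (+)t^(-33) = -1.35525e-20
  (-)t^(-32) = -5.42101e-20
  (+)t^(-31) = -2.1684e-19
  (-)t^(-30) = -8.67362e-19
  (+)t^(-29) = -3.46945e-18
  (-)t^(-28) = -1.38778e-17
  (+)t^(-27) = -5.55112e-17
  (-)t^(-26) = -2.22045e-16
  (+)t^(-25) = -8.88178e-16
  (-)t^(-24) = -3.55271e-15
  (+)t^(-23) = -1.42109e-14
  (-)t^(-22) = -5.68434e-14
  (+)t^(-21) = -2.27374e-13
  (-)t^(-20) = -9.09495e-13
  (+)t^(-19) = -3.63798e-12
  (+)t^(-17) = -5.82077e-11
Sum = (-4.93038e-32) + (-1.97215e-31) + (-7.88861e-31) + (-3.15544e-30) + (-1.26218e-29) + (-5.04871e-29) + (-2.01948e-28) + (-8.07794e-28) + (-3.23117e-27) + (-1.29247e-26) + (-5.16988e-26) + (-2.06795e-25) + (-8.27181e-25) + (-3.30872e-24) + (-1.32349e-23) + (-5.29396e-23) + (-2.11758e-22) + (-8.47033e-22) + (-3.38813e-21) + (-1.35525e-20) + (-5.42101e-20) + (-2.1684e-19) + (-8.67362e-19) + (-3.46945e-18) + (-1.38778e-17) + (-5.55112e-17) + (-2.22045e-16) + (-8.88178e-16) + (-3.55271e-15) + (-1.42109e-14) + (-5.68434e-14) + (-2.27374e-13) + (-9.09495e-13) + (-3.63798e-12) + (-5.82077e-11)
= -6.305829932e-11
Rounded to 6 significant figures: -6.30583e-11

-6.30583e-11


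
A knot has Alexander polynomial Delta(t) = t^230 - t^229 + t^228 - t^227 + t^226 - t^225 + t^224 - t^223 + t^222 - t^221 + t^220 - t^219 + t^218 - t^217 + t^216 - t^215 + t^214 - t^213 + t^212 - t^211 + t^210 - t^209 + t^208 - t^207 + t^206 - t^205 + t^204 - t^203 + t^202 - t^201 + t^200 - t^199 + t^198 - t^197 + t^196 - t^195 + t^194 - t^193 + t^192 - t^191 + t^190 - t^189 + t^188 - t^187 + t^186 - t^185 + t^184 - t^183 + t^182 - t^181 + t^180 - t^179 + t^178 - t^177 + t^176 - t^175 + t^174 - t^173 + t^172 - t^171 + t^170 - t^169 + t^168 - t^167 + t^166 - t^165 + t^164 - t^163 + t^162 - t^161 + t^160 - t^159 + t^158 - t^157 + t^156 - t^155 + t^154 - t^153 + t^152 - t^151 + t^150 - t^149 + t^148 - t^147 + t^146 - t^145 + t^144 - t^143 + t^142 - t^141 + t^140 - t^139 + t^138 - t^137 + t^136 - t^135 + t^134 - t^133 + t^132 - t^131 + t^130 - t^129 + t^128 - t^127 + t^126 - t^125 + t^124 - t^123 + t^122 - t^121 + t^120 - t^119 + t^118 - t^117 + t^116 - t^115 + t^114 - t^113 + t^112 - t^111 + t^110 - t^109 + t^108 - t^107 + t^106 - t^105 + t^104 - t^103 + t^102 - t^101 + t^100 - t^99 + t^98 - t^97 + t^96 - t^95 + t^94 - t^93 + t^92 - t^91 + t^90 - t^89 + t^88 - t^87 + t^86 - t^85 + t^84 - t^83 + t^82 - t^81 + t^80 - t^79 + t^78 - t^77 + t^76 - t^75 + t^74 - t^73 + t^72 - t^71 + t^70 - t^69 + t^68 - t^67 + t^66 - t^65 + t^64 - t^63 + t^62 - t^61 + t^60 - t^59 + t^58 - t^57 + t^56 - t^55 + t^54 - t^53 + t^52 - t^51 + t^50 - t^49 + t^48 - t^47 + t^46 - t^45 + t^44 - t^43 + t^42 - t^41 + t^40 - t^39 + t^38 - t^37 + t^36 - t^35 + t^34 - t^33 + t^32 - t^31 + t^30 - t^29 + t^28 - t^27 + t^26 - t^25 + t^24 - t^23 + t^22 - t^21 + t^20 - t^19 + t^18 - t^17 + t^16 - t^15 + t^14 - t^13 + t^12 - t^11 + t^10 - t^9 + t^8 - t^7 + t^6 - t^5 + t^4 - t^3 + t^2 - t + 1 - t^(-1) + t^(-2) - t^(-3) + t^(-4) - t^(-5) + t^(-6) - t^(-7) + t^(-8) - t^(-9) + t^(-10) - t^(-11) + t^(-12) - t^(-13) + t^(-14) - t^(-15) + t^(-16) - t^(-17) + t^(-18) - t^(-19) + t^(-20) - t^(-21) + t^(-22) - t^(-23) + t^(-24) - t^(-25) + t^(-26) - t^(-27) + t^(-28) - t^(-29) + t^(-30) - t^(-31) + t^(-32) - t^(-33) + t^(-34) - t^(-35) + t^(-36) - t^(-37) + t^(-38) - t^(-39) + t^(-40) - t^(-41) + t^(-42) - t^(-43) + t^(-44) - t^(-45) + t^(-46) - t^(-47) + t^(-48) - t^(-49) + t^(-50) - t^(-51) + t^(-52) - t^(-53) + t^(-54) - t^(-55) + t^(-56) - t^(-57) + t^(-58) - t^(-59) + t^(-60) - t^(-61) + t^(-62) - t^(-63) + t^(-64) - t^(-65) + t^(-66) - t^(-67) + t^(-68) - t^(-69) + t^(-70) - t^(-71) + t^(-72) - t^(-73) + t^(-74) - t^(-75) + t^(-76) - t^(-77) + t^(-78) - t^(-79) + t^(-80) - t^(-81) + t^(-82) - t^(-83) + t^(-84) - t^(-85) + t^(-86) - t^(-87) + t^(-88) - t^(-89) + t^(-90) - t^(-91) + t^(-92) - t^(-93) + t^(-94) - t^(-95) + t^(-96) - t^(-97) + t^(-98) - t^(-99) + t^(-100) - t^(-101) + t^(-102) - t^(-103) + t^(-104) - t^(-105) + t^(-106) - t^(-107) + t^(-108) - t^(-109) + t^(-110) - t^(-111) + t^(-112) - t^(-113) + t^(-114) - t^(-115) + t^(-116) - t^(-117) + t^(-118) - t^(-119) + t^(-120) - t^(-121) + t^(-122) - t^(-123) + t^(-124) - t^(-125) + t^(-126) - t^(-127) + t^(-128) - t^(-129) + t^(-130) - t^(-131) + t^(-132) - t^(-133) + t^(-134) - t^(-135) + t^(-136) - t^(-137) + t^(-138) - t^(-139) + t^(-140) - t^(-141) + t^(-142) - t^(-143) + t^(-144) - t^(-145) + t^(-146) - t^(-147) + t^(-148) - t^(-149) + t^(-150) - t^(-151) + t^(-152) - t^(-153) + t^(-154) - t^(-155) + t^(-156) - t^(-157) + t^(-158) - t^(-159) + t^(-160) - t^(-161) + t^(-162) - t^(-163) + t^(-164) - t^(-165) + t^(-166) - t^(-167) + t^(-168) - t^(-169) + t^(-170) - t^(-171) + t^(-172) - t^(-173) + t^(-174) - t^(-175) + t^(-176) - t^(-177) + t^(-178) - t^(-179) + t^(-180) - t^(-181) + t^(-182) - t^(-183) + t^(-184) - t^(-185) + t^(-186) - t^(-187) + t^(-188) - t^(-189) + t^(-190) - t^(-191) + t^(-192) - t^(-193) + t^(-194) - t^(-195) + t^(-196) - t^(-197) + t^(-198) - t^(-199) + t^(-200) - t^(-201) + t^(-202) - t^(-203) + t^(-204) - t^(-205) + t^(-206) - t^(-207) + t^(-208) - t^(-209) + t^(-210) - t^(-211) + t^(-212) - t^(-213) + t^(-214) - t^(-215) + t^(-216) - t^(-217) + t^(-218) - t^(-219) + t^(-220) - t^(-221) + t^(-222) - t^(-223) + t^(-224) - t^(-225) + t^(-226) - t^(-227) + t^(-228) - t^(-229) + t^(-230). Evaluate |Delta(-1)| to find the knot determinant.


Step 1: The polynomial has 461 terms with alternating signs, exponents from 230 down to -230.
Step 2: Substitute t = -1. The i-th term has coefficient (-1)^i and exponent (m-i),
  so its value is (-1)^i * (-1)^(m-i) = (-1)^m = 1 for every i.
Step 3: All 461 terms equal 1, so Delta(-1) = 461 * (1) = 461
Step 4: |Delta(-1)| = 461

461


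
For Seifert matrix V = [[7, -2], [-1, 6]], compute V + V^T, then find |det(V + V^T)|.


Step 1: Form V + V^T where V = [[7, -2], [-1, 6]]
  V^T = [[7, -1], [-2, 6]]
  V + V^T = [[14, -3], [-3, 12]]
Step 2: det(V + V^T) = 14*12 - (-3)*(-3)
  = 168 - 9 = 159
Step 3: Knot determinant = |det(V + V^T)| = |159| = 159

159


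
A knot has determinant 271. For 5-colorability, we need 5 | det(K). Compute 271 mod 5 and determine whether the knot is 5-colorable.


Step 1: A knot is p-colorable if and only if p divides its determinant.
Step 2: Compute 271 mod 5.
271 = 54 * 5 + 1
Step 3: 271 mod 5 = 1
Step 4: The knot is 5-colorable: no

1


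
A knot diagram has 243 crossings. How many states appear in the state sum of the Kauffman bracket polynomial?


Each crossing contributes 2 choices (A-smoothing or B-smoothing).
Total states = 2^243 = 14134776518227074636666380005943348126619871175004951664972849610340958208

14134776518227074636666380005943348126619871175004951664972849610340958208


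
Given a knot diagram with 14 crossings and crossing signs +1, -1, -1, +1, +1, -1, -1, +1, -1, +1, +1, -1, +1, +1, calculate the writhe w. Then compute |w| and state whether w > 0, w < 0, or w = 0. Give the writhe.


Step 1: Count positive crossings (+1).
Positive crossings: 8
Step 2: Count negative crossings (-1).
Negative crossings: 6
Step 3: Writhe = (positive) - (negative)
w = 8 - 6 = 2
Step 4: |w| = 2, and w is positive

2
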